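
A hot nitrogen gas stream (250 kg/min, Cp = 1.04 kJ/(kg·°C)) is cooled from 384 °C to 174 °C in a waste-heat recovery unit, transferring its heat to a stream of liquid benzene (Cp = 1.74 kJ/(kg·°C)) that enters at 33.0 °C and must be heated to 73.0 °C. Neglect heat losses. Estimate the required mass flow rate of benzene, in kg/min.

ṁ_c = 784 kg/min

Heat released by hot stream: Q = 250 × 1.04 × (384 − 174) = 54600 kJ/min
Energy balance on cold side (adiabatic exchanger): Q = ṁ_c·Cp_c·(T_c,out − T_c,in)
ṁ_c = 54600 / [1.74 × (73.0 − 33.0)] = 784.48 kg/min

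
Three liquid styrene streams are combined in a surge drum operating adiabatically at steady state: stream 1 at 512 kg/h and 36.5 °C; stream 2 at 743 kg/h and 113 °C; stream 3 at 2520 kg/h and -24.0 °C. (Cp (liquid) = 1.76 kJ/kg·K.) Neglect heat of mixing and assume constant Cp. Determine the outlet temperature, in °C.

T_out = 11.2 °C

Energy balance with Q = 0: Σ ṁᵢCp,ᵢ(T_out − Tᵢ) = 0
T_out = Σ ṁᵢCp,ᵢTᵢ / Σ ṁᵢCp,ᵢ
      = 74214 / 6644 = 11.17 °C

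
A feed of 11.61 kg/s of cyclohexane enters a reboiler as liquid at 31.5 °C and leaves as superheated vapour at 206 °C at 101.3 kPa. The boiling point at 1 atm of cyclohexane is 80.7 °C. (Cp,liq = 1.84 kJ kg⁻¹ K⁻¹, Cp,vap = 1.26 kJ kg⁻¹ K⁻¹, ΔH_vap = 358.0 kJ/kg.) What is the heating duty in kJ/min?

liquid 31.5→80.7 °C: 90.528 kJ/kg
vaporisation at 80.7 °C: 358 kJ/kg
vapour 80.7→206 °C: 157.88 kJ/kg
Δh = 90.528 + 358 + 157.88 = 606.41 kJ/kg
Q = ṁ·Δh = 11.61 kg/s × 606.41 kJ/kg = 7040.4 kJ/s
|Q| = 7040.4 kW = 422420 kJ/min

Q = 422000 kJ/min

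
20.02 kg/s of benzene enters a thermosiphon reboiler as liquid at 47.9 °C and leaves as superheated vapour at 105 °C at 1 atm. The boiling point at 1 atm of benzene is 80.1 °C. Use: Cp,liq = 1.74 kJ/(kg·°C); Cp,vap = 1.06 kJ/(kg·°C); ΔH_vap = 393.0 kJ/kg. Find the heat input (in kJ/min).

liquid 47.9→80.1 °C: 56.028 kJ/kg
vaporisation at 80.1 °C: 393 kJ/kg
vapour 80.1→105 °C: 26.394 kJ/kg
Δh = 56.028 + 393 + 26.394 = 475.42 kJ/kg
Q = ṁ·Δh = 20.02 kg/s × 475.42 kJ/kg = 9517.9 kJ/s
|Q| = 9517.9 kW = 571080 kJ/min

Q = 571000 kJ/min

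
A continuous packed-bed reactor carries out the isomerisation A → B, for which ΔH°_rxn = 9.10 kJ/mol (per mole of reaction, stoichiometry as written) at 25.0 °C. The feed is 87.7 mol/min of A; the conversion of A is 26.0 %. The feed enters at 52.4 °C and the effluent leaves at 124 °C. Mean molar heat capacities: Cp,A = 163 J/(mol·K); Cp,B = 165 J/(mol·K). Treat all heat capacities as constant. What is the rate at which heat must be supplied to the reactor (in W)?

Extent of reaction ξ = 0.260 × 87.7 = 22.802 mol/min
Reaction term: ξ·ΔH°_rxn = 22.802 × 9.10 = 207.5 kJ/min
Sensible, feed 52.4→25 °C: -391.69 kJ/min
Outlet flows (mol/min): A 64.898, B 22.802
Sensible, products 25→124 °C: 1419.7 kJ/min
Q = ΔH = 1235.5 kJ/min = 20.592 kW
Heat supplied = 20592 W

Q_in = 20600 W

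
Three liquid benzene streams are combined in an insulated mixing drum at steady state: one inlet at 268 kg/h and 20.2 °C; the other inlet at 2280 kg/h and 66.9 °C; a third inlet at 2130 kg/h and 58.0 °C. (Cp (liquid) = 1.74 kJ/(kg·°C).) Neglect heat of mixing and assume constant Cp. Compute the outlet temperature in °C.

No heat crosses the boundary, so H_out = H_in.
Σ ṁᵢCp,ᵢTᵢ = 268×1.74×20.2 + 2280×1.74×66.9 + 2130×1.74×58.0 = 489780
Σ ṁᵢCp,ᵢ = 268×1.74 + 2280×1.74 + 2130×1.74 = 8139.7
T_out = 489780 / 8139.7 = 60.172 °C

T_out = 60.2 °C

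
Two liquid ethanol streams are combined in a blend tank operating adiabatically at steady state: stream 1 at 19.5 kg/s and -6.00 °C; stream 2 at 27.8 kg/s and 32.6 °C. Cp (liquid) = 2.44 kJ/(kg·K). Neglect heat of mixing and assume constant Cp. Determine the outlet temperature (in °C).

No heat crosses the boundary, so H_out = H_in.
Σ ṁᵢCp,ᵢTᵢ = 19.5×2.44×-6.00 + 27.8×2.44×32.6 = 1925.8
Σ ṁᵢCp,ᵢ = 19.5×2.44 + 27.8×2.44 = 115.41
T_out = 1925.8 / 115.41 = 16.687 °C

T_out = 16.7 °C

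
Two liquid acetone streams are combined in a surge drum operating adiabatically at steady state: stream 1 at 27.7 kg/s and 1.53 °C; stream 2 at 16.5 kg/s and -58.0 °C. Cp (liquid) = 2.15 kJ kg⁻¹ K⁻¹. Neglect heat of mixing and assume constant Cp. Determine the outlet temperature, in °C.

T_out = -20.7 °C

Adiabatic, steady state ⇒ Σ ṁᵢCp,ᵢ(T_out − Tᵢ) = 0
Σ ṁᵢCp,ᵢTᵢ = 27.7×2.15×1.53 + 16.5×2.15×-58.0 = -1966.4
Σ ṁᵢCp,ᵢ = 27.7×2.15 + 16.5×2.15 = 95.03
T_out = -1966.4 / 95.03 = -20.693 °C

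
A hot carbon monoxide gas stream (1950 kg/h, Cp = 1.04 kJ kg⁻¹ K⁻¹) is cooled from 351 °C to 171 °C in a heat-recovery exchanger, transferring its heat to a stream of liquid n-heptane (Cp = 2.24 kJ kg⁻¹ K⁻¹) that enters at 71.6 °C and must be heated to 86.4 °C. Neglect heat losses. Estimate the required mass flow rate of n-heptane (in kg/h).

Heat released by hot stream: Q = 1950 × 1.04 × (351 − 171) = 365040 kJ/h
Energy balance on cold side (adiabatic exchanger): Q = ṁ_c·Cp_c·(T_c,out − T_c,in)
ṁ_c = 365040 / [2.24 × (86.4 − 71.6)] = 11011 kg/h

ṁ_c = 11000 kg/h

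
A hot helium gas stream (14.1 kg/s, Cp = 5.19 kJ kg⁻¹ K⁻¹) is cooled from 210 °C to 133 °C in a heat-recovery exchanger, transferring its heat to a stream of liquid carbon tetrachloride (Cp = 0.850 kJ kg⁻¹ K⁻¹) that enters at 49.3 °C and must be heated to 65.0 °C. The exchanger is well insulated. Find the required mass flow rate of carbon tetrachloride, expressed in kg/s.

Heat released by hot stream: Q = 14.1 × 5.19 × (210 − 133) = 5634.8 kJ/s
Energy balance on cold side (adiabatic exchanger): Q = ṁ_c·Cp_c·(T_c,out − T_c,in)
ṁ_c = 5634.8 / [0.850 × (65.0 − 49.3)] = 422.24 kg/s

ṁ_c = 422 kg/s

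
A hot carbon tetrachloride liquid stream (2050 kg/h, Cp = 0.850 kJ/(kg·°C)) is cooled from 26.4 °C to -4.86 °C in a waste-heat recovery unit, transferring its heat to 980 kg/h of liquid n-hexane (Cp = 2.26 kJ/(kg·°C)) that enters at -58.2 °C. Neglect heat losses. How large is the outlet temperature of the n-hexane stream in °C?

Heat released by hot stream: Q = 2050 × 0.850 × (26.4 − -4.86) = 54471 kJ/h
Energy balance on cold side (adiabatic exchanger): Q = ṁ_c·Cp_c·(T_c,out − T_c,in)
T_c,out = -58.2 + 54471/(980 × 2.26) = -33.606 °C

T_c,out = -33.6 °C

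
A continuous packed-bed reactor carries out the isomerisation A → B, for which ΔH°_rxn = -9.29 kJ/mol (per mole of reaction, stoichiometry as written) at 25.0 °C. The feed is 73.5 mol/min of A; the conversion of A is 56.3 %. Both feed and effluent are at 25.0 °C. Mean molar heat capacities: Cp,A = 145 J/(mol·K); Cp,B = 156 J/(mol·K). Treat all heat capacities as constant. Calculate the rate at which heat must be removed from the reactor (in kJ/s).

Extent of reaction ξ = 0.563 × 73.5 = 41.38 mol/min
Reaction term: ξ·ΔH°_rxn = 41.38 × -9.29 = -384.42 kJ/min
Q = ΔH = -384.42 kJ/min = -6.4071 kW
Heat removed = 6.4071 kJ/s

Q_out = 6.41 kJ/s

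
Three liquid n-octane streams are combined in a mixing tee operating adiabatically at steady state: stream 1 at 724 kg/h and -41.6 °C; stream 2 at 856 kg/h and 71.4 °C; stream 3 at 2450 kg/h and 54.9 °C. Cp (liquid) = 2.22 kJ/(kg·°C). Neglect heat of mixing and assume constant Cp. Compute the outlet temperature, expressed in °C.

T_out = 41.1 °C

Energy balance with Q = 0: Σ ṁᵢCp,ᵢ(T_out − Tᵢ) = 0
T_out = Σ ṁᵢCp,ᵢTᵢ / Σ ṁᵢCp,ᵢ
      = 367420 / 8946.6 = 41.068 °C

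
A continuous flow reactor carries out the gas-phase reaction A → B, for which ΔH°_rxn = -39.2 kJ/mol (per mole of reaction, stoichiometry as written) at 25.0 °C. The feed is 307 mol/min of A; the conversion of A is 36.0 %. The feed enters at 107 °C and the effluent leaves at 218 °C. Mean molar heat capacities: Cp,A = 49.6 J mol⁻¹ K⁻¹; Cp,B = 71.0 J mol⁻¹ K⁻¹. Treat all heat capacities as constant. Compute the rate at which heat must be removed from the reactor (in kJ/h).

Q_out = 131000 kJ/h

Extent of reaction ξ = 0.360 × 307 = 110.52 mol/min
Reaction term: ξ·ΔH°_rxn = 110.52 × -39.2 = -4332.4 kJ/min
Sensible, feed 107→25 °C: -1248.6 kJ/min
Outlet flows (mol/min): A 196.48, B 110.52
Sensible, products 25→218 °C: 3395.3 kJ/min
Q = ΔH = -2185.7 kJ/min = -36.428 kW
Heat removed = 131140 kJ/h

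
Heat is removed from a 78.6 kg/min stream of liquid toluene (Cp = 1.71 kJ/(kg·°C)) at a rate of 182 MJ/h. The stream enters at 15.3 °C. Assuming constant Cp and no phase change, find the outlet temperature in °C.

T_out = -7.27 °C

Q = 182 MJ/h = 3033.3 kJ/min
ΔT = Q/(ṁ·Cp) = 3033.3/(78.6×1.71) = 22.568 K
T_out = 15.3 − 22.568 = -7.2684 °C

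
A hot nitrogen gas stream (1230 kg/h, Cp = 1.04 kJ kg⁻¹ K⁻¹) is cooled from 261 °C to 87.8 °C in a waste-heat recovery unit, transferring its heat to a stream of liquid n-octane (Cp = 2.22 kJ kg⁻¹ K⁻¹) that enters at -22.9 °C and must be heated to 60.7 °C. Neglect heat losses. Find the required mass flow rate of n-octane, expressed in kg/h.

ṁ_c = 1190 kg/h

Heat released by hot stream: Q = 1230 × 1.04 × (261 − 87.8) = 221560 kJ/h
Energy balance on cold side (adiabatic exchanger): Q = ṁ_c·Cp_c·(T_c,out − T_c,in)
ṁ_c = 221560 / [2.22 × (60.7 − -22.9)] = 1193.8 kg/h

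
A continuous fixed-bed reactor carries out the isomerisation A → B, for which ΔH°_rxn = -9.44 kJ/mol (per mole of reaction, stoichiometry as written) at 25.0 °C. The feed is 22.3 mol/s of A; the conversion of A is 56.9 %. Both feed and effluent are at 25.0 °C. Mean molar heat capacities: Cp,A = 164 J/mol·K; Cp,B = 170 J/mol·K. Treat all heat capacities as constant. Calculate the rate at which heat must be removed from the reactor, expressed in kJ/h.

Q_out = 431000 kJ/h

Extent of reaction ξ = 0.569 × 22.3 = 12.689 mol/s
Reaction term: ξ·ΔH°_rxn = 12.689 × -9.44 = -119.78 kJ/s
Q = ΔH = -119.78 kJ/s = -119.78 kW
Heat removed = 431210 kJ/h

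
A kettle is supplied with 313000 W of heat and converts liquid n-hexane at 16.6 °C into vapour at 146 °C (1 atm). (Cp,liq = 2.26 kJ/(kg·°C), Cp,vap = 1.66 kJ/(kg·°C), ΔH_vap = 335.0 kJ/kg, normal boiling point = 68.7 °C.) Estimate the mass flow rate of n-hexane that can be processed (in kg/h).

ṁ = 1940 kg/h

Δh = 2.26×(68.7−16.6) + 335.0 + 1.66×(146−68.7) = 581.06 kJ/kg
Q = 313000 W = 313 kJ/s = 1.1268e+06 kJ/h
ṁ = Q/Δh = 1.1268e+06 / 581.06 = 1939.2 kg/h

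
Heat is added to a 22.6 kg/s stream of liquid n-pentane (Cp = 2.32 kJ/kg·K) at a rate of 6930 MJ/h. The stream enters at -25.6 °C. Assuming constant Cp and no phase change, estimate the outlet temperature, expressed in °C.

Q = 6930 MJ/h = 1925 kJ/s
ΔT = Q/(ṁ·Cp) = 1925/(22.6×2.32) = 36.714 K
T_out = -25.6 + 36.714 = 11.114 °C

T_out = 11.1 °C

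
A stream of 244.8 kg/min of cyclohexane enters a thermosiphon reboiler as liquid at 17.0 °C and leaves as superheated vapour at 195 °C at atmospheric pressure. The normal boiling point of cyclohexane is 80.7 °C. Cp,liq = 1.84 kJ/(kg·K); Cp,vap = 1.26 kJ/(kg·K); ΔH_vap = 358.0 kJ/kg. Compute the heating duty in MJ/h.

liquid 17.0→80.7 °C: 117.21 kJ/kg
vaporisation at 80.7 °C: 358 kJ/kg
vapour 80.7→195 °C: 144.02 kJ/kg
Δh = 117.21 + 358 + 144.02 = 619.23 kJ/kg
Q = ṁ·Δh = 244.8 kg/min × 619.23 kJ/kg = 151590 kJ/min
|Q| = 2526.4 kW = 9095.2 MJ/h

Q = 9100 MJ/h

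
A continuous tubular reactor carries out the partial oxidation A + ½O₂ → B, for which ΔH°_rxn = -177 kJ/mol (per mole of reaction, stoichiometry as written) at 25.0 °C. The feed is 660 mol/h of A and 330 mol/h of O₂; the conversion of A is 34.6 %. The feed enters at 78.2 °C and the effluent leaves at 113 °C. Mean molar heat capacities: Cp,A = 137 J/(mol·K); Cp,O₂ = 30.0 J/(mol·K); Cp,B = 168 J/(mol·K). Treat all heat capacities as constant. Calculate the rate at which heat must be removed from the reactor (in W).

Q_out = 10200 W

Extent of reaction ξ = 0.346 × 660 = 228.36 mol/h
Reaction term: ξ·ΔH°_rxn = 228.36 × -177 = -40420 kJ/h
Sensible, feed 78.2→25 °C: -5337 kJ/h
Outlet flows (mol/h): A 431.64, O₂ 215.82, B 228.36
Sensible, products 25→113 °C: 9149.7 kJ/h
Q = ΔH = -36607 kJ/h = -10.169 kW
Heat removed = 10169 W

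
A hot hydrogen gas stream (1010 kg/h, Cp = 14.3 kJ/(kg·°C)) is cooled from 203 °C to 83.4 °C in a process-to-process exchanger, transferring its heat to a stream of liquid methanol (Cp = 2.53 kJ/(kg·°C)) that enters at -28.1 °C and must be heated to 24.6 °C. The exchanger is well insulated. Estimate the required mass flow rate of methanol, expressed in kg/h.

ṁ_c = 13000 kg/h

Heat released by hot stream: Q = 1010 × 14.3 × (203 − 83.4) = 1.7274e+06 kJ/h
Energy balance on cold side (adiabatic exchanger): Q = ṁ_c·Cp_c·(T_c,out − T_c,in)
ṁ_c = 1.7274e+06 / [2.53 × (24.6 − -28.1)] = 12956 kg/h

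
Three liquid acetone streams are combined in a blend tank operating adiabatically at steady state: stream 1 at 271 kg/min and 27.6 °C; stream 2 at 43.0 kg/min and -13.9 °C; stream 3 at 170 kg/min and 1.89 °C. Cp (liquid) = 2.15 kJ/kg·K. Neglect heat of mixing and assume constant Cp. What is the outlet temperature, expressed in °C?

T_out = 14.9 °C

Energy balance with Q = 0: Σ ṁᵢCp,ᵢ(T_out − Tᵢ) = 0
Σ ṁᵢCp,ᵢTᵢ = 271×2.15×27.6 + 43.0×2.15×-13.9 + 170×2.15×1.89 = 15487
Σ ṁᵢCp,ᵢ = 271×2.15 + 43.0×2.15 + 170×2.15 = 1040.6
T_out = 15487 / 1040.6 = 14.883 °C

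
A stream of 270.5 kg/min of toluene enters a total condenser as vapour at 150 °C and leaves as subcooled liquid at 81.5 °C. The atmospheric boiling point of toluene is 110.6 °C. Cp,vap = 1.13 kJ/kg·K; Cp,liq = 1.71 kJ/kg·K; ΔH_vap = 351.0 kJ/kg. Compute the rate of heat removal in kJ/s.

vapour 150→110.6 °C: -44.522 kJ/kg
condensation at 110.6 °C: -351 kJ/kg
liquid 110.6→81.5 °C: -49.761 kJ/kg
Δh = -44.522 + -351 + -49.761 = -445.28 kJ/kg
Q = ṁ·Δh = 270.5 kg/min × -445.28 kJ/kg = -120450 kJ/min
|Q| = 2007.5 kW

Q_c = 2010 kJ/s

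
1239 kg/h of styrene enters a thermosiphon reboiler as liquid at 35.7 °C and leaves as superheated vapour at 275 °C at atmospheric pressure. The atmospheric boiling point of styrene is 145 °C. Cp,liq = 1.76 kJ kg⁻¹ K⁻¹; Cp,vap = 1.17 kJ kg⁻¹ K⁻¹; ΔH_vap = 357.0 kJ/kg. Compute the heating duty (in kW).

Q = 241 kW

liquid 35.7→145 °C: 192.37 kJ/kg
vaporisation at 145 °C: 357 kJ/kg
vapour 145→275 °C: 152.1 kJ/kg
Δh = 192.37 + 357 + 152.1 = 701.47 kJ/kg
Q = ṁ·Δh = 1239 kg/h × 701.47 kJ/kg = 869120 kJ/h
|Q| = 241.42 kW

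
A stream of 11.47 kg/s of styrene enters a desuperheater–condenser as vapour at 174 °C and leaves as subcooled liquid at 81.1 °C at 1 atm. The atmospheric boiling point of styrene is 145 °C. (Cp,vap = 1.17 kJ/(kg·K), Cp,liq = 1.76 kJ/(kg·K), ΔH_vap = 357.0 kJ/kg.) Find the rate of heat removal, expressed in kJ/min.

Q_c = 346000 kJ/min

vapour 174→145 °C: -33.93 kJ/kg
condensation at 145 °C: -357 kJ/kg
liquid 145→81.1 °C: -112.46 kJ/kg
Δh = -33.93 + -357 + -112.46 = -503.39 kJ/kg
Q = ṁ·Δh = 11.47 kg/s × -503.39 kJ/kg = -5773.9 kJ/s
|Q| = 5773.9 kW = 346440 kJ/min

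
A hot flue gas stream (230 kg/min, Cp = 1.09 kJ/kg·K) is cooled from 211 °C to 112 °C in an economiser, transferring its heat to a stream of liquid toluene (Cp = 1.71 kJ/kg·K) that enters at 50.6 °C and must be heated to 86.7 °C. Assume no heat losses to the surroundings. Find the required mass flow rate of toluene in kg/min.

ṁ_c = 402 kg/min

Heat released by hot stream: Q = 230 × 1.09 × (211 − 112) = 24819 kJ/min
Energy balance on cold side (adiabatic exchanger): Q = ṁ_c·Cp_c·(T_c,out − T_c,in)
ṁ_c = 24819 / [1.71 × (86.7 − 50.6)] = 402.06 kg/min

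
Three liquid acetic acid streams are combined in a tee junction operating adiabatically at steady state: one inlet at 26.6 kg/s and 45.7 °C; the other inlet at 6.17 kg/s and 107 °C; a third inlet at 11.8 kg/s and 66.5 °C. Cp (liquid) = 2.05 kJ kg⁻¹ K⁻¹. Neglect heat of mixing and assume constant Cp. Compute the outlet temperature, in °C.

No heat crosses the boundary, so H_out = H_in.
T_out = Σ ṁᵢCp,ᵢTᵢ / Σ ṁᵢCp,ᵢ
      = 5454 / 91.368 = 59.693 °C

T_out = 59.7 °C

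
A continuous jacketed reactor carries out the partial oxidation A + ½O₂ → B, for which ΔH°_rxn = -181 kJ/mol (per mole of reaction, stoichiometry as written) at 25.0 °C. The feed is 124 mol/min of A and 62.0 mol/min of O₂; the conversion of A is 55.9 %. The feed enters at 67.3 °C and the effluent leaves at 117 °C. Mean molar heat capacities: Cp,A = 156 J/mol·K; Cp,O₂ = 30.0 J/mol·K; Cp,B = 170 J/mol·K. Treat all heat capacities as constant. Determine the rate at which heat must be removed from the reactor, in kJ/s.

Extent of reaction ξ = 0.559 × 124 = 69.316 mol/min
Reaction term: ξ·ΔH°_rxn = 69.316 × -181 = -12546 kJ/min
Sensible, feed 67.3→25 °C: -896.93 kJ/min
Outlet flows (mol/min): A 54.684, O₂ 27.342, B 69.316
Sensible, products 25→117 °C: 1944.4 kJ/min
Q = ΔH = -11499 kJ/min = -191.65 kW
Heat removed = 191.65 kJ/s

Q_out = 192 kJ/s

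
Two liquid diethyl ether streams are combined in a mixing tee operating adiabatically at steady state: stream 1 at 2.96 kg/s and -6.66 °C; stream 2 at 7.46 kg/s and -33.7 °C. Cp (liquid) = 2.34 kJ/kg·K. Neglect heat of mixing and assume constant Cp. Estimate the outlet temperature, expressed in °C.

T_out = -26.0 °C

No heat crosses the boundary, so H_out = H_in.
T_out = Σ ṁᵢCp,ᵢTᵢ / Σ ṁᵢCp,ᵢ
      = -634.41 / 24.383 = -26.019 °C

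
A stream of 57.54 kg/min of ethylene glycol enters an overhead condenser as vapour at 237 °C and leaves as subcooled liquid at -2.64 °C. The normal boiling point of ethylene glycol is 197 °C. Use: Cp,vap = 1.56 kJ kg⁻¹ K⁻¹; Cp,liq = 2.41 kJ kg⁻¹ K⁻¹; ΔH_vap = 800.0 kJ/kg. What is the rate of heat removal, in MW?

Q_c = 1.29 MW

vapour 237→197 °C: -62.4 kJ/kg
condensation at 197 °C: -800 kJ/kg
liquid 197→-2.64 °C: -481.13 kJ/kg
Δh = -62.4 + -800 + -481.13 = -1343.5 kJ/kg
Q = ṁ·Δh = 57.54 kg/min × -1343.5 kJ/kg = -77307 kJ/min
|Q| = 1288.4 kW = 1.2884 MW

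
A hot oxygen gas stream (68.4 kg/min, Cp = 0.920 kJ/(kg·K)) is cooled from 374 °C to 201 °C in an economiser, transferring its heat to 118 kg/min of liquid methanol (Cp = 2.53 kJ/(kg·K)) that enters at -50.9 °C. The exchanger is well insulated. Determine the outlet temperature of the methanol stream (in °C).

T_c,out = -14.4 °C

Heat released by hot stream: Q = 68.4 × 0.920 × (374 − 201) = 10887 kJ/min
Energy balance on cold side (adiabatic exchanger): Q = ṁ_c·Cp_c·(T_c,out − T_c,in)
T_c,out = -50.9 + 10887/(118 × 2.53) = -14.434 °C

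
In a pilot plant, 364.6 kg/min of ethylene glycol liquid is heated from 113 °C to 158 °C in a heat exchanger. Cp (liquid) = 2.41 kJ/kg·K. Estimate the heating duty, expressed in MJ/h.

Q = 2370 MJ/h

Q = ṁ·Cp·ΔT = 364.6 × 2.41 × (158 − 113) = 39541 kJ/min
Converting: 39541 / 60 s = 659.01 kW
Heating duty = 2372.5 MJ/h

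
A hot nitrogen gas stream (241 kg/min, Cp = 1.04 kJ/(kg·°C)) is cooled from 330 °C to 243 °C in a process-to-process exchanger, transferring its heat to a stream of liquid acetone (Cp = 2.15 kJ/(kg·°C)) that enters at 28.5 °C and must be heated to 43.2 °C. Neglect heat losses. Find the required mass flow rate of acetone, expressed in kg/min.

Heat released by hot stream: Q = 241 × 1.04 × (330 − 243) = 21806 kJ/min
Energy balance on cold side (adiabatic exchanger): Q = ṁ_c·Cp_c·(T_c,out − T_c,in)
ṁ_c = 21806 / [2.15 × (43.2 − 28.5)] = 689.94 kg/min

ṁ_c = 690 kg/min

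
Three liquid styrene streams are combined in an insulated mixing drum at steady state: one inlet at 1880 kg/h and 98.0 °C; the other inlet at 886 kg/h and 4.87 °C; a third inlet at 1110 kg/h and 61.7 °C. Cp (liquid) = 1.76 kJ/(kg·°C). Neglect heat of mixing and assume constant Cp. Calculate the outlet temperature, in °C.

No heat crosses the boundary, so H_out = H_in.
Σ ṁᵢCp,ᵢTᵢ = 1880×1.76×98.0 + 886×1.76×4.87 + 1110×1.76×61.7 = 452390
Σ ṁᵢCp,ᵢ = 1880×1.76 + 886×1.76 + 1110×1.76 = 6821.8
T_out = 452390 / 6821.8 = 66.316 °C

T_out = 66.3 °C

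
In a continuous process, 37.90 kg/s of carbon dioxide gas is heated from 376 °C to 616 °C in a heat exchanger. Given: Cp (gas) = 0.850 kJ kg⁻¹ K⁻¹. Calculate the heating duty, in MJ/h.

Q = ṁ·Cp·ΔT = 37.90 × 0.850 × (616 − 376) = 7731.6 kJ/s
Heating duty = 27834 MJ/h

Q = 27800 MJ/h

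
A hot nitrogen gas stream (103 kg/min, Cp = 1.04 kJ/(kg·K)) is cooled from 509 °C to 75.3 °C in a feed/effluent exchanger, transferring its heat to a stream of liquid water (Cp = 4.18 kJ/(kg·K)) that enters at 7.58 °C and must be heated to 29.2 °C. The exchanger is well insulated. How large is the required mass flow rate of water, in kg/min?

Heat released by hot stream: Q = 103 × 1.04 × (509 − 75.3) = 46458 kJ/min
Energy balance on cold side (adiabatic exchanger): Q = ṁ_c·Cp_c·(T_c,out − T_c,in)
ṁ_c = 46458 / [4.18 × (29.2 − 7.58)] = 514.08 kg/min

ṁ_c = 514 kg/min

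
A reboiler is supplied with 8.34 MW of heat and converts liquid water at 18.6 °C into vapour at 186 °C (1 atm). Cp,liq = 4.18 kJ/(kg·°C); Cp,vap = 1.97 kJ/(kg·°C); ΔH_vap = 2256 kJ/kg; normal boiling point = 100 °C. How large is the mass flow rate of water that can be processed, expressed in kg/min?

ṁ = 181 kg/min

Δh = 4.18×(100−18.6) + 2256 + 1.97×(186−100) = 2765.7 kJ/kg
Q = 8.34 MW = 8340 kJ/s = 500400 kJ/min
ṁ = Q/Δh = 500400 / 2765.7 = 180.93 kg/min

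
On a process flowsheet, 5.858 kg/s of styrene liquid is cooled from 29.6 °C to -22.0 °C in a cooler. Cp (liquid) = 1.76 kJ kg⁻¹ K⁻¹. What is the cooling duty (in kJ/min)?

Q = ṁ·Cp·ΔT = 5.858 × 1.76 × (-22.0 − 29.6) = -532 kJ/s
Cooling duty = 31920 kJ/min

Q_c = 31900 kJ/min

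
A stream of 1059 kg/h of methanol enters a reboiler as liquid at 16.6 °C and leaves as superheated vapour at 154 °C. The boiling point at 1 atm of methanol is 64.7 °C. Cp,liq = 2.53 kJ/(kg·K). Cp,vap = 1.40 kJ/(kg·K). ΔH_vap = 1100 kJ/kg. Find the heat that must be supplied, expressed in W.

Q = 396000 W

liquid 16.6→64.7 °C: 121.69 kJ/kg
vaporisation at 64.7 °C: 1100 kJ/kg
vapour 64.7→154 °C: 125.02 kJ/kg
Δh = 121.69 + 1100 + 125.02 = 1346.7 kJ/kg
Q = ṁ·Δh = 1059 kg/h × 1346.7 kJ/kg = 1.4262e+06 kJ/h
|Q| = 396.16 kW = 396160 W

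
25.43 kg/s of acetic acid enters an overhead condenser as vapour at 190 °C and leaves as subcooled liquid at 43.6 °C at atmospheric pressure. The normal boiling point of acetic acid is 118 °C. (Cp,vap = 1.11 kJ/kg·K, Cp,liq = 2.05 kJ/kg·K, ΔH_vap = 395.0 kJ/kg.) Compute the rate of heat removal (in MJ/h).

Q_c = 57400 MJ/h

vapour 190→118 °C: -79.92 kJ/kg
condensation at 118 °C: -395 kJ/kg
liquid 118→43.6 °C: -152.52 kJ/kg
Δh = -79.92 + -395 + -152.52 = -627.44 kJ/kg
Q = ṁ·Δh = 25.43 kg/s × -627.44 kJ/kg = -15956 kJ/s
|Q| = 15956 kW = 57441 MJ/h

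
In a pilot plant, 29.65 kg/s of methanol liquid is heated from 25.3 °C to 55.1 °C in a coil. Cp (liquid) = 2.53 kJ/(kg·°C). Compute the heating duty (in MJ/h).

Q = 8050 MJ/h

Q = ṁ·Cp·ΔT = 29.65 × 2.53 × (55.1 − 25.3) = 2235.4 kJ/s
Heating duty = 8047.6 MJ/h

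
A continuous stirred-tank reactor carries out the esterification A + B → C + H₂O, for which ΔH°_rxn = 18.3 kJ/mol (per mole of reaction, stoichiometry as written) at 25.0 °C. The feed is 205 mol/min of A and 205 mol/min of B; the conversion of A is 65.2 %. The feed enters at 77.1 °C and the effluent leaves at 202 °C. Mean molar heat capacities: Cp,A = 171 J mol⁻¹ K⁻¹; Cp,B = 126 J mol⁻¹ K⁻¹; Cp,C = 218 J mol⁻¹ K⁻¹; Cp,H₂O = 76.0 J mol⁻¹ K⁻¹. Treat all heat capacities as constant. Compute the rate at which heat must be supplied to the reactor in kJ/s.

Extent of reaction ξ = 0.652 × 205 = 133.66 mol/min
Reaction term: ξ·ΔH°_rxn = 133.66 × 18.3 = 2446 kJ/min
Sensible, feed 77.1→25 °C: -3172.1 kJ/min
Outlet flows (mol/min): A 71.34, B 71.34, C 133.66, H₂O 133.66
Sensible, products 25→202 °C: 10706 kJ/min
Q = ΔH = 9979.5 kJ/min = 166.33 kW
Heat supplied = 166.33 kJ/s

Q_in = 166 kJ/s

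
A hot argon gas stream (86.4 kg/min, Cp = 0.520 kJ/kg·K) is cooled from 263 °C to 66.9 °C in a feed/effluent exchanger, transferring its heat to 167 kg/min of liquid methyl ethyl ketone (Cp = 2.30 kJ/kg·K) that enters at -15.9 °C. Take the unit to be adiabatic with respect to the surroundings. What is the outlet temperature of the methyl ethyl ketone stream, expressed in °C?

Heat released by hot stream: Q = 86.4 × 0.520 × (263 − 66.9) = 8810.4 kJ/min
Energy balance on cold side (adiabatic exchanger): Q = ṁ_c·Cp_c·(T_c,out − T_c,in)
T_c,out = -15.9 + 8810.4/(167 × 2.30) = 7.0377 °C

T_c,out = 7.04 °C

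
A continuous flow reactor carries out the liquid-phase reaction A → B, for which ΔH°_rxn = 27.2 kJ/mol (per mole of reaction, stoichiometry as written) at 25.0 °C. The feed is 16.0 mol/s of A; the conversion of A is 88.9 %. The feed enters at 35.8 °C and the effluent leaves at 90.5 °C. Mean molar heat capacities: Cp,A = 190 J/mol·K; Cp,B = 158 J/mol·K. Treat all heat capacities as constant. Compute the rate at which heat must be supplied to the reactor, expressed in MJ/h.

Q_in = 1880 MJ/h

Extent of reaction ξ = 0.889 × 16.0 = 14.224 mol/s
Reaction term: ξ·ΔH°_rxn = 14.224 × 27.2 = 386.89 kJ/s
Sensible, feed 35.8→25 °C: -32.832 kJ/s
Outlet flows (mol/s): A 1.776, B 14.224
Sensible, products 25→90.5 °C: 169.31 kJ/s
Q = ΔH = 523.37 kJ/s = 523.37 kW
Heat supplied = 1884.1 MJ/h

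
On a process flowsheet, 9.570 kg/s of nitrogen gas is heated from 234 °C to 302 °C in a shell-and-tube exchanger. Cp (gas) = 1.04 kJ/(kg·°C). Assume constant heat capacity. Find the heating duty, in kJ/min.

Q = ṁ·Cp·ΔT = 9.570 × 1.04 × (302 − 234) = 676.79 kJ/s
Heating duty = 40607 kJ/min

Q = 40600 kJ/min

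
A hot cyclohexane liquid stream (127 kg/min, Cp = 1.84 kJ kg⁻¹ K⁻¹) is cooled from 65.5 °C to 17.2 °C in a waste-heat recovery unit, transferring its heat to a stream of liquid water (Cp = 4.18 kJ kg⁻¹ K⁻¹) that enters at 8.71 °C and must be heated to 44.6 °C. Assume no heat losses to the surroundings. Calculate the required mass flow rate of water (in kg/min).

Heat released by hot stream: Q = 127 × 1.84 × (65.5 − 17.2) = 11287 kJ/min
Energy balance on cold side (adiabatic exchanger): Q = ṁ_c·Cp_c·(T_c,out − T_c,in)
ṁ_c = 11287 / [4.18 × (44.6 − 8.71)] = 75.235 kg/min

ṁ_c = 75.2 kg/min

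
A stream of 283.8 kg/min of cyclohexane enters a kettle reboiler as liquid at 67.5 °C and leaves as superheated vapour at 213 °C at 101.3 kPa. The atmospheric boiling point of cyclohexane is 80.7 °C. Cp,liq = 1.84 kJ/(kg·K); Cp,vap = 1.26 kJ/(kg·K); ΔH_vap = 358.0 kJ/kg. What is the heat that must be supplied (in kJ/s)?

liquid 67.5→80.7 °C: 24.288 kJ/kg
vaporisation at 80.7 °C: 358 kJ/kg
vapour 80.7→213 °C: 166.7 kJ/kg
Δh = 24.288 + 358 + 166.7 = 548.99 kJ/kg
Q = ṁ·Δh = 283.8 kg/min × 548.99 kJ/kg = 155800 kJ/min
|Q| = 2596.7 kW

Q = 2600 kJ/s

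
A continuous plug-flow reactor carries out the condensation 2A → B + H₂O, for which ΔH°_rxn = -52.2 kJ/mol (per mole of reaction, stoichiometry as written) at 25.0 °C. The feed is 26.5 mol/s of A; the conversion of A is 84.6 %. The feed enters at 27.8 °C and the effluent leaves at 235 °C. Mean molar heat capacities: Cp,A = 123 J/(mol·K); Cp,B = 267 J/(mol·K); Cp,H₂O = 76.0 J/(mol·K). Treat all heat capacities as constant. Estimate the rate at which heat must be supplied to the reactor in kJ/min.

Extent of reaction ξ = 0.846 × 26.5 / 2 = 11.21 mol/s
Reaction term: ξ·ΔH°_rxn = 11.21 × -52.2 = -585.14 kJ/s
Sensible, feed 27.8→25 °C: -9.1266 kJ/s
Outlet flows (mol/s): A 4.081, B 11.21, H₂O 11.21
Sensible, products 25→235 °C: 912.83 kJ/s
Q = ΔH = 318.57 kJ/s = 318.57 kW
Heat supplied = 19114 kJ/min

Q_in = 19100 kJ/min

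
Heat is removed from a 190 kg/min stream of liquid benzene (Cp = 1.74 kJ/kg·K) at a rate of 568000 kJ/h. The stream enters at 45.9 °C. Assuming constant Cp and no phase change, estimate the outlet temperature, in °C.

Q = 568000 kJ/h = 9466.7 kJ/min
ΔT = Q/(ṁ·Cp) = 9466.7/(190×1.74) = 28.635 K
T_out = 45.9 − 28.635 = 17.265 °C

T_out = 17.3 °C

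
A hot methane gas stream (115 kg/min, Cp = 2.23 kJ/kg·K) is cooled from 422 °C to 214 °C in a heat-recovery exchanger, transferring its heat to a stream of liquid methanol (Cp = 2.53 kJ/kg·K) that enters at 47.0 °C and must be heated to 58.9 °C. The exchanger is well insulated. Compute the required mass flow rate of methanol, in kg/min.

Heat released by hot stream: Q = 115 × 2.23 × (422 − 214) = 53342 kJ/min
Energy balance on cold side (adiabatic exchanger): Q = ṁ_c·Cp_c·(T_c,out − T_c,in)
ṁ_c = 53342 / [2.53 × (58.9 − 47.0)] = 1771.7 kg/min

ṁ_c = 1770 kg/min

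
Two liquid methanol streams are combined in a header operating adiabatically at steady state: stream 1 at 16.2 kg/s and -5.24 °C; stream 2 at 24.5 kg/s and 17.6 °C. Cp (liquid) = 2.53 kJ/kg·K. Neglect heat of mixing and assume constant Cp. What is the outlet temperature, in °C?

T_out = 8.51 °C

Energy balance with Q = 0: Σ ṁᵢCp,ᵢ(T_out − Tᵢ) = 0
T_out = Σ ṁᵢCp,ᵢTᵢ / Σ ṁᵢCp,ᵢ
      = 876.17 / 102.97 = 8.5089 °C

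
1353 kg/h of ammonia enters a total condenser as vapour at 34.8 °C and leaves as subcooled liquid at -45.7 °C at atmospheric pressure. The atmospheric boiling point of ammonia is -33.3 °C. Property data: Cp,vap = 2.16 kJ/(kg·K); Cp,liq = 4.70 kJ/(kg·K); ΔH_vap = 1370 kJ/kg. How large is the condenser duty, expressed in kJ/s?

vapour 34.8→-33.3 °C: -147.1 kJ/kg
condensation at -33.3 °C: -1370 kJ/kg
liquid -33.3→-45.7 °C: -58.28 kJ/kg
Δh = -147.1 + -1370 + -58.28 = -1575.4 kJ/kg
Q = ṁ·Δh = 1353 kg/h × -1575.4 kJ/kg = -2.1315e+06 kJ/h
|Q| = 592.08 kW

Q_c = 592 kJ/s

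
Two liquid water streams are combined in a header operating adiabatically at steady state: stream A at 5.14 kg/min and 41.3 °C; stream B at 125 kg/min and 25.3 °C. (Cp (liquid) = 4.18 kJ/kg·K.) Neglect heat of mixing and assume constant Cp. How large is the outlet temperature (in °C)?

Adiabatic, steady state ⇒ Σ ṁᵢCp,ᵢ(T_out − Tᵢ) = 0
T_out = Σ ṁᵢCp,ᵢTᵢ / Σ ṁᵢCp,ᵢ
      = 14107 / 543.99 = 25.932 °C

T_out = 25.9 °C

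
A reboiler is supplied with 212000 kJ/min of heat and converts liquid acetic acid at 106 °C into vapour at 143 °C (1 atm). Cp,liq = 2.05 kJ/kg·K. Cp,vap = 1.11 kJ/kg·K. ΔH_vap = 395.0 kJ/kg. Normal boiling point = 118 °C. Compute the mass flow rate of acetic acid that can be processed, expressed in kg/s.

ṁ = 7.90 kg/s

Δh = 2.05×(118−106) + 395.0 + 1.11×(143−118) = 447.35 kJ/kg
Q = 212000 kJ/min = 3533.3 kJ/s = 3533.3 kJ/s
ṁ = Q/Δh = 3533.3 / 447.35 = 7.8984 kg/s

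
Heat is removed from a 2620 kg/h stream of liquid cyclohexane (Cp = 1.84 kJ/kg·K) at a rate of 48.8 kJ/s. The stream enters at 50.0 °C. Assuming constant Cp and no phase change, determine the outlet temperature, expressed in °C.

T_out = 13.6 °C

Q = 48.8 kJ/s = 175680 kJ/h
ΔT = Q/(ṁ·Cp) = 175680/(2620×1.84) = 36.442 K
T_out = 50.0 − 36.442 = 13.558 °C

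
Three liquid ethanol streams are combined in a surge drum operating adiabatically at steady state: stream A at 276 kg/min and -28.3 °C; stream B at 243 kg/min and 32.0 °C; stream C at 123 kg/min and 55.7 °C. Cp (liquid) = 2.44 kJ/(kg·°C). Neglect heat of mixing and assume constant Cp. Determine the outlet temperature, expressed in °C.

T_out = 10.6 °C

Energy balance with Q = 0: Σ ṁᵢCp,ᵢ(T_out − Tᵢ) = 0
T_out = Σ ṁᵢCp,ᵢTᵢ / Σ ṁᵢCp,ᵢ
      = 16632 / 1566.5 = 10.617 °C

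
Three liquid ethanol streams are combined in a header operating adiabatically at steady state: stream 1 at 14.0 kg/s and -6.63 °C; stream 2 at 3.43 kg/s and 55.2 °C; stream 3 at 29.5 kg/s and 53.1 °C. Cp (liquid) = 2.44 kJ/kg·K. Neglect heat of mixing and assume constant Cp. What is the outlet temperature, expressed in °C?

Energy balance with Q = 0: Σ ṁᵢCp,ᵢ(T_out − Tᵢ) = 0
T_out = Σ ṁᵢCp,ᵢTᵢ / Σ ṁᵢCp,ᵢ
      = 4057.6 / 114.51 = 35.435 °C

T_out = 35.4 °C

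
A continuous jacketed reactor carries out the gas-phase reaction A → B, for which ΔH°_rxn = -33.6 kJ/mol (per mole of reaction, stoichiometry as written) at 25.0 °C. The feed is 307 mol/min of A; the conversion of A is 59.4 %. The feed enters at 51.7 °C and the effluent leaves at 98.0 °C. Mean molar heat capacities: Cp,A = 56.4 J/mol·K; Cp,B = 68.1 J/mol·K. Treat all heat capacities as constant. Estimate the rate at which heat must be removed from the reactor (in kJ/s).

Extent of reaction ξ = 0.594 × 307 = 182.36 mol/min
Reaction term: ξ·ΔH°_rxn = 182.36 × -33.6 = -6127.2 kJ/min
Sensible, feed 51.7→25 °C: -462.31 kJ/min
Outlet flows (mol/min): A 124.64, B 182.36
Sensible, products 25→98.0 °C: 1419.7 kJ/min
Q = ΔH = -5169.8 kJ/min = -86.163 kW
Heat removed = 86.163 kJ/s

Q_out = 86.2 kJ/s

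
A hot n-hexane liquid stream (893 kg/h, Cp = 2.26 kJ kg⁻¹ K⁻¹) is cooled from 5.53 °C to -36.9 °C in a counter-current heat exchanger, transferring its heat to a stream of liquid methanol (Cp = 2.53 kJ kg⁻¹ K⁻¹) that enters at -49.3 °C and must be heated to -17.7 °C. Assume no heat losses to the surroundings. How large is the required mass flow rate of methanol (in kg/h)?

ṁ_c = 1070 kg/h

Heat released by hot stream: Q = 893 × 2.26 × (5.53 − -36.9) = 85631 kJ/h
Energy balance on cold side (adiabatic exchanger): Q = ṁ_c·Cp_c·(T_c,out − T_c,in)
ṁ_c = 85631 / [2.53 × (-17.7 − -49.3)] = 1071.1 kg/h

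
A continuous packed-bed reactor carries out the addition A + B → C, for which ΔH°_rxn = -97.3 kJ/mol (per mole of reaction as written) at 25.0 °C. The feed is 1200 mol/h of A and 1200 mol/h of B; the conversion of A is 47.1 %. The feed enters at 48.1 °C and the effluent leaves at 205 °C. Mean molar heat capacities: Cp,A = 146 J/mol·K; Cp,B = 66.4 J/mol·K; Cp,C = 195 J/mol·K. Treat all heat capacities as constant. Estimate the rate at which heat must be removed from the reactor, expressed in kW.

Extent of reaction ξ = 0.471 × 1200 = 565.2 mol/h
Reaction term: ξ·ΔH°_rxn = 565.2 × -97.3 = -54994 kJ/h
Sensible, feed 48.1→25 °C: -5887.7 kJ/h
Outlet flows (mol/h): A 634.8, B 634.8, C 565.2
Sensible, products 25→205 °C: 44108 kJ/h
Q = ΔH = -16773 kJ/h = -4.6593 kW
Heat removed = 4.6593 kW

Q_out = 4.66 kW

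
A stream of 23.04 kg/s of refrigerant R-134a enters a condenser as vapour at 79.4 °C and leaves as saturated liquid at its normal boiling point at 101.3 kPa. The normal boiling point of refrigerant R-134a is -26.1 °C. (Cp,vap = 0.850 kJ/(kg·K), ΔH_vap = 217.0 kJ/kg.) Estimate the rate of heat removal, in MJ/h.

vapour 79.4→-26.1 °C: -89.675 kJ/kg
condensation at -26.1 °C: -217 kJ/kg
Δh = -89.675 + -217 = -306.68 kJ/kg
Q = ṁ·Δh = 23.04 kg/s × -306.68 kJ/kg = -7065.8 kJ/s
|Q| = 7065.8 kW = 25437 MJ/h

Q_c = 25400 MJ/h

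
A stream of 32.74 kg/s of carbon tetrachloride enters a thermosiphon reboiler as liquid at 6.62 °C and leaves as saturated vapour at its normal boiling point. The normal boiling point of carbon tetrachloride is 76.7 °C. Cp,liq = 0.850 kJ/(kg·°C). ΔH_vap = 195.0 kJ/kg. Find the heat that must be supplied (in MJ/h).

Q = 30000 MJ/h

liquid 6.62→76.7 °C: 59.568 kJ/kg
vaporisation at 76.7 °C: 195 kJ/kg
Δh = 59.568 + 195 = 254.57 kJ/kg
Q = ṁ·Δh = 32.74 kg/s × 254.57 kJ/kg = 8334.6 kJ/s
|Q| = 8334.6 kW = 30004 MJ/h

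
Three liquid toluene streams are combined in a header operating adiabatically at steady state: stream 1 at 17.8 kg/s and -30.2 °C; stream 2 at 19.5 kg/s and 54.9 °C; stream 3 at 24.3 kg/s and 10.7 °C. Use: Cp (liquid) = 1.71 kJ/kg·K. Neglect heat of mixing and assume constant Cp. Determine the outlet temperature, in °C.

Adiabatic, steady state ⇒ Σ ṁᵢCp,ᵢ(T_out − Tᵢ) = 0
Σ ṁᵢCp,ᵢTᵢ = 17.8×1.71×-30.2 + 19.5×1.71×54.9 + 24.3×1.71×10.7 = 1356
Σ ṁᵢCp,ᵢ = 17.8×1.71 + 19.5×1.71 + 24.3×1.71 = 105.34
T_out = 1356 / 105.34 = 12.873 °C

T_out = 12.9 °C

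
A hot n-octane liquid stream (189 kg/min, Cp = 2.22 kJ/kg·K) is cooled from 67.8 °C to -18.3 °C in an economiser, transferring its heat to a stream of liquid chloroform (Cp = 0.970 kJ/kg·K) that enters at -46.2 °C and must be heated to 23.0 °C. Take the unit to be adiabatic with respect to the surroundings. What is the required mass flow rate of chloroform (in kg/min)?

ṁ_c = 538 kg/min

Heat released by hot stream: Q = 189 × 2.22 × (67.8 − -18.3) = 36126 kJ/min
Energy balance on cold side (adiabatic exchanger): Q = ṁ_c·Cp_c·(T_c,out − T_c,in)
ṁ_c = 36126 / [0.970 × (23.0 − -46.2)] = 538.2 kg/min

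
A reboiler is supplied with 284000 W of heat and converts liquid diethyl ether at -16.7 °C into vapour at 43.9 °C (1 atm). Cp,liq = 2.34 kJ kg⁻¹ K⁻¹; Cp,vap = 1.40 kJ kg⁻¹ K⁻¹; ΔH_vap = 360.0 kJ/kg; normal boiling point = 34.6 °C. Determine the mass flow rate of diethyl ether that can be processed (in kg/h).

ṁ = 2070 kg/h

Δh = 2.34×(34.6−-16.7) + 360.0 + 1.40×(43.9−34.6) = 493.06 kJ/kg
Q = 284000 W = 284 kJ/s = 1.0224e+06 kJ/h
ṁ = Q/Δh = 1.0224e+06 / 493.06 = 2073.6 kg/h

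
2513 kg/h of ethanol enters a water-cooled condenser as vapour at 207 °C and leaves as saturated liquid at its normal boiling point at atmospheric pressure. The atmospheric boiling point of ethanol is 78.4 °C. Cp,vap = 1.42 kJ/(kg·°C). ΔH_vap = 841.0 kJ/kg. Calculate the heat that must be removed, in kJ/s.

vapour 207→78.4 °C: -182.61 kJ/kg
condensation at 78.4 °C: -841 kJ/kg
Δh = -182.61 + -841 = -1023.6 kJ/kg
Q = ṁ·Δh = 2513 kg/h × -1023.6 kJ/kg = -2.5723e+06 kJ/h
|Q| = 714.54 kW

Q_c = 715 kJ/s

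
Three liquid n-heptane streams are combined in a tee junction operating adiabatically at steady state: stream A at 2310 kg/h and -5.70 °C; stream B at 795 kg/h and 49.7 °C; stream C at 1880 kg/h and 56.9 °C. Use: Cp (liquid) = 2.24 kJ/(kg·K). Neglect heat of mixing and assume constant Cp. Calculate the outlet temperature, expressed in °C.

Adiabatic, steady state ⇒ Σ ṁᵢCp,ᵢ(T_out − Tᵢ) = 0
Σ ṁᵢCp,ᵢTᵢ = 2310×2.24×-5.70 + 795×2.24×49.7 + 1880×2.24×56.9 = 298630
Σ ṁᵢCp,ᵢ = 2310×2.24 + 795×2.24 + 1880×2.24 = 11166
T_out = 298630 / 11166 = 26.744 °C

T_out = 26.7 °C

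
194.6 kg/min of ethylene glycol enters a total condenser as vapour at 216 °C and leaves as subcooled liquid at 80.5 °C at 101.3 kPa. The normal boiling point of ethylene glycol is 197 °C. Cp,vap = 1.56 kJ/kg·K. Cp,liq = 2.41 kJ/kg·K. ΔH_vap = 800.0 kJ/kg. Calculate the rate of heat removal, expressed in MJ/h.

Q_c = 13000 MJ/h

vapour 216→197 °C: -29.64 kJ/kg
condensation at 197 °C: -800 kJ/kg
liquid 197→80.5 °C: -280.77 kJ/kg
Δh = -29.64 + -800 + -280.77 = -1110.4 kJ/kg
Q = ṁ·Δh = 194.6 kg/min × -1110.4 kJ/kg = -216080 kJ/min
|Q| = 3601.4 kW = 12965 MJ/h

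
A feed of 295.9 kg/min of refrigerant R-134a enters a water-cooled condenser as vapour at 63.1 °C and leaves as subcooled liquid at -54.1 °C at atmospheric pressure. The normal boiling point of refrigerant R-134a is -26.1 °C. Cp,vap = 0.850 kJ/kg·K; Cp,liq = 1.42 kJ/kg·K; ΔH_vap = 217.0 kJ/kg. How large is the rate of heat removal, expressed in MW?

vapour 63.1→-26.1 °C: -75.82 kJ/kg
condensation at -26.1 °C: -217 kJ/kg
liquid -26.1→-54.1 °C: -39.76 kJ/kg
Δh = -75.82 + -217 + -39.76 = -332.58 kJ/kg
Q = ṁ·Δh = 295.9 kg/min × -332.58 kJ/kg = -98410 kJ/min
|Q| = 1640.2 kW = 1.6402 MW

Q_c = 1.64 MW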